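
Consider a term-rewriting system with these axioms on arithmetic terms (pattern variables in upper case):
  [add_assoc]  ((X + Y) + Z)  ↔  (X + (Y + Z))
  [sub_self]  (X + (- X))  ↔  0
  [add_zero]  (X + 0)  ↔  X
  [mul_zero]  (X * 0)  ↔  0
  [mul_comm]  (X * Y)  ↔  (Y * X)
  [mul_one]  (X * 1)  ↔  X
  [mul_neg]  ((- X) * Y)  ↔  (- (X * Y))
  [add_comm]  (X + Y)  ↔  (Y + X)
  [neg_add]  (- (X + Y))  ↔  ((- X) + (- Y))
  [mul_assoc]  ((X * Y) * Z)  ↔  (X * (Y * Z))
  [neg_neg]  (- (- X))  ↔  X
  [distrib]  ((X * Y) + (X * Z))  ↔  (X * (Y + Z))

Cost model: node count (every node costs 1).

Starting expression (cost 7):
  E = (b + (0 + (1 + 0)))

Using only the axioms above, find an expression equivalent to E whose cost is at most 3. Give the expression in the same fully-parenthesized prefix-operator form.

(b + 1)   [cost 3]

step 1: add_zero (→) rewrites (1 + 0) into 1, now (b + (0 + 1))
step 2: add_comm (→) rewrites (0 + 1) into (1 + 0), now (b + (1 + 0))
step 3: add_zero (→) rewrites (1 + 0) into 1, reaching cost 3 (bound 3)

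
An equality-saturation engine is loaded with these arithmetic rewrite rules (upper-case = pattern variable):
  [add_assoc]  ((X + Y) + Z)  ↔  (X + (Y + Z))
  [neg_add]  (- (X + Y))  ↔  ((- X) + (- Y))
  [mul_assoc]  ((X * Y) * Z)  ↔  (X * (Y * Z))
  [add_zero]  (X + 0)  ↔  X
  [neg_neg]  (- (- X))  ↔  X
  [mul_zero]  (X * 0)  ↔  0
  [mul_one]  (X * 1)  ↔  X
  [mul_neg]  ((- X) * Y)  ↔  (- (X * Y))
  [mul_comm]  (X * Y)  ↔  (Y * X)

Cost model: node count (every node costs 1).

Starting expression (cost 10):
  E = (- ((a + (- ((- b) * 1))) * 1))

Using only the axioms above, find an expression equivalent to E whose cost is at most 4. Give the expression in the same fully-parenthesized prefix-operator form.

(- (a + b))   [cost 4]

1. [mul_one →] ((- b) * 1)  →  (- b);  E = (- ((a + (- (- b))) * 1))
2. [neg_neg →] (- (- b))  →  b;  E = (- ((a + b) * 1))
3. [mul_one →] ((a + b) * 1)  →  (a + b);  cost 4 ≤ 4, done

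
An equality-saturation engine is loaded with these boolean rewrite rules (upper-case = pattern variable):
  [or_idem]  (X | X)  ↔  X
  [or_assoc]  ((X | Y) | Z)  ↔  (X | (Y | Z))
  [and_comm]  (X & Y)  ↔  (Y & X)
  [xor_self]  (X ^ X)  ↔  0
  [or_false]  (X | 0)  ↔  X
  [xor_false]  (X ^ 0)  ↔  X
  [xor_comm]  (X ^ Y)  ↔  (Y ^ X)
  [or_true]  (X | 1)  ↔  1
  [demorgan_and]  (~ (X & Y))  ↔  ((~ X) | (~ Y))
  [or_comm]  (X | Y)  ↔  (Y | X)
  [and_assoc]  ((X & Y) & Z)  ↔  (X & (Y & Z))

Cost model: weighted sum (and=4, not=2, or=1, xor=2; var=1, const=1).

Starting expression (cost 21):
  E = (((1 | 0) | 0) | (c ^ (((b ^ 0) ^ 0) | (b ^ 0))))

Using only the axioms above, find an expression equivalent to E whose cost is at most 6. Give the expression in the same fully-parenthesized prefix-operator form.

(1 | (c ^ b))   [cost 6]

1. [xor_false →] ((b ^ 0) ^ 0)  →  (b ^ 0);  E = (((1 | 0) | 0) | (c ^ ((b ^ 0) | (b ^ 0))))
2. [or_false →] (1 | 0)  →  1;  E = ((1 | 0) | (c ^ ((b ^ 0) | (b ^ 0))))
3. [or_idem →] ((b ^ 0) | (b ^ 0))  →  (b ^ 0);  E = ((1 | 0) | (c ^ (b ^ 0)))
4. [xor_false →] (b ^ 0)  →  b;  E = ((1 | 0) | (c ^ b))
5. [or_false →] (1 | 0)  →  1;  cost 6 ≤ 6, done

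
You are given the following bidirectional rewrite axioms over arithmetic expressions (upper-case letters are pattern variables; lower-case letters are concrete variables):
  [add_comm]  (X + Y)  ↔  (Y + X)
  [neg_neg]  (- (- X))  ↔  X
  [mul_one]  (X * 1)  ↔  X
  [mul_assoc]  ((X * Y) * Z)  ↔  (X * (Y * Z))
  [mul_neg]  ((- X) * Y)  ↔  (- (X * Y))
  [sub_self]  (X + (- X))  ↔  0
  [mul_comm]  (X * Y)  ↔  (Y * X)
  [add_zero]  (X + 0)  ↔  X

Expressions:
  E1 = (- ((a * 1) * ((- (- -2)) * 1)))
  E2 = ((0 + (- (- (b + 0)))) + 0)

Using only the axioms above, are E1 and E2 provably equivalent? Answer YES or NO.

NO

The axioms are sound identities: if E1 ↔* E2 then E1 and E2 evaluate identically under any assignment.
Under a=0, b=1: E1 evaluates to 0, E2 to 1. Distinct ⇒ no rewrite sequence connects them.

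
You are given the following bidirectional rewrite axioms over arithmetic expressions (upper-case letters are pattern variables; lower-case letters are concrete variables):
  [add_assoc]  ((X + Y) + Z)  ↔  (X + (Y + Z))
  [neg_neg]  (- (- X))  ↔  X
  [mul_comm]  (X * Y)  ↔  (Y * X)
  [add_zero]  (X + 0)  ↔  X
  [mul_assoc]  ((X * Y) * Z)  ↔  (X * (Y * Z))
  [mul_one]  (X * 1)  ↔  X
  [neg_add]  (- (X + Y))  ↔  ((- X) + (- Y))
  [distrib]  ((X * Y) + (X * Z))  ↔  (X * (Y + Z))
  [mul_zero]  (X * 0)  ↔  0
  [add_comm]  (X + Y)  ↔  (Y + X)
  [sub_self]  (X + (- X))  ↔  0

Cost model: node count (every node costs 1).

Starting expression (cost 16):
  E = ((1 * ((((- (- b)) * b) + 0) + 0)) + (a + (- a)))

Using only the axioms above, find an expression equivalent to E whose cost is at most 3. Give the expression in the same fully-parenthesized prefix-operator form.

step 1: neg_neg (→) rewrites (- (- b)) into b, now ((1 * (((b * b) + 0) + 0)) + (a + (- a)))
step 2: sub_self (→) rewrites (a + (- a)) into 0, now ((1 * (((b * b) + 0) + 0)) + 0)
step 3: add_zero (→) rewrites ((1 * (((b * b) + 0) + 0)) + 0) into (1 * (((b * b) + 0) + 0))
step 4: add_zero (→) rewrites ((b * b) + 0) into (b * b), now (1 * ((b * b) + 0))
step 5: mul_comm (→) rewrites (1 * ((b * b) + 0)) into (((b * b) + 0) * 1)
step 6: mul_one (→) rewrites (((b * b) + 0) * 1) into ((b * b) + 0)
step 7: add_zero (→) rewrites ((b * b) + 0) into (b * b), reaching cost 3 (bound 3)

(b * b)   [cost 3]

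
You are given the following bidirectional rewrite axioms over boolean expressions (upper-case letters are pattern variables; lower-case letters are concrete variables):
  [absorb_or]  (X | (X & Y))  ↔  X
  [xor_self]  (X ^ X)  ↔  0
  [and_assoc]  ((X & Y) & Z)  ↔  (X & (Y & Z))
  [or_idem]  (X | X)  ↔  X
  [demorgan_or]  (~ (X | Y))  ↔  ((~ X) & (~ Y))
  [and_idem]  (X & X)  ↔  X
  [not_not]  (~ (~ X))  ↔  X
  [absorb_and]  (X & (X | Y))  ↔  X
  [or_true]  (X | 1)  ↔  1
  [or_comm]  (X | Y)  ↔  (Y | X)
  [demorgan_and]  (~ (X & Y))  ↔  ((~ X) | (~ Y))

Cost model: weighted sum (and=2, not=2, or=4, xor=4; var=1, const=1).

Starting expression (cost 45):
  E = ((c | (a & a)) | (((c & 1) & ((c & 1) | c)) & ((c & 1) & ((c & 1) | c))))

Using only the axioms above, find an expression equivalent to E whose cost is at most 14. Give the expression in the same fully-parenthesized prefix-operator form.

(1) (((c & 1) & ((c & 1) | c)) & ((c & 1) & ((c & 1) | c)))  =[and_idem →]=  ((c & 1) & ((c & 1) | c))    ⊢ ((c | (a & a)) | ((c & 1) & ((c & 1) | c)))
(2) ((c & 1) & ((c & 1) | c))  =[absorb_and →]=  (c & 1)    ⊢ ((c | (a & a)) | (c & 1))
(3) (a & a)  =[and_idem →]=  a    ⊢ cost 14, within 14

((c | a) | (c & 1))   [cost 14]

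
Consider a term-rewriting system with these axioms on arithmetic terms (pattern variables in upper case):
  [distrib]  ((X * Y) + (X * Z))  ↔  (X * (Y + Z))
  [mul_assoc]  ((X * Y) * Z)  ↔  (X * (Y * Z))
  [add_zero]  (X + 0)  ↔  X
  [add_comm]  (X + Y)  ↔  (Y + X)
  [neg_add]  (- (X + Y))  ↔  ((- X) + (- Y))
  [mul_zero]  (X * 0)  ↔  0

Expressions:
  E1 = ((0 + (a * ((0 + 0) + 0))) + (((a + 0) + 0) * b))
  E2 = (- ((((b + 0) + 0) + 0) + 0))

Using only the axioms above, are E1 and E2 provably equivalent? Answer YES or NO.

Every axiom is a valid identity, so a rewrite proof would force E1 and E2 to agree under every assignment.
At a=0, b=1: E1 = 0 but E2 = -1; they differ, so no derivation exists.

NO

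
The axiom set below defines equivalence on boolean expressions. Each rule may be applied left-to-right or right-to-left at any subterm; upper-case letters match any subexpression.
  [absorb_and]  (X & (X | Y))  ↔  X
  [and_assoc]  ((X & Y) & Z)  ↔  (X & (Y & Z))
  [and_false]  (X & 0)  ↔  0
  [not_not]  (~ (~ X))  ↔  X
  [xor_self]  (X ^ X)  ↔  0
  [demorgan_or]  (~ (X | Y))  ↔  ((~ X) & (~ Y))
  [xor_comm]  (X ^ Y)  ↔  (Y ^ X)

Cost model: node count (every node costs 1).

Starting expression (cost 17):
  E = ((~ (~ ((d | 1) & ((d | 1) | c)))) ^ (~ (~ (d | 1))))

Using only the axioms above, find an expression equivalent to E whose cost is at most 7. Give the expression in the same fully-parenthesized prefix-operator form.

((d | 1) ^ (d | 1))   [cost 7]

(1) ((d | 1) & ((d | 1) | c))  =[absorb_and →]=  (d | 1)    ⊢ ((~ (~ (d | 1))) ^ (~ (~ (d | 1))))
(2) (~ (~ (d | 1)))  =[not_not →]=  (d | 1)    ⊢ ((~ (~ (d | 1))) ^ (d | 1))
(3) (~ (~ (d | 1)))  =[not_not →]=  (d | 1)    ⊢ cost 7, within 7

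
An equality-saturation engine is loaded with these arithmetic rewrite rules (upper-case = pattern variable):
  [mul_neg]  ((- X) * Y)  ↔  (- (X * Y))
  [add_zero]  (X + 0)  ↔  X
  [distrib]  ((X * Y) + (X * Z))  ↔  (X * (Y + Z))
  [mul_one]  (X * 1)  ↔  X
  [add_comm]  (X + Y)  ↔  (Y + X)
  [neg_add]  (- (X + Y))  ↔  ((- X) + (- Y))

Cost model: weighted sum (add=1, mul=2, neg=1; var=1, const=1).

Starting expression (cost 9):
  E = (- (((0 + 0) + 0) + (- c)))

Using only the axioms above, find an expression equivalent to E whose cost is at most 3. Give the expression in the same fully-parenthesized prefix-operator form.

(- (- c))   [cost 3]

1. [add_zero →] (0 + 0)  →  0;  E = (- ((0 + 0) + (- c)))
2. [add_comm →] ((0 + 0) + (- c))  →  ((- c) + (0 + 0));  E = (- ((- c) + (0 + 0)))
3. [add_zero →] (0 + 0)  →  0;  E = (- ((- c) + 0))
4. [add_zero →] ((- c) + 0)  →  (- c);  cost 3 ≤ 3, done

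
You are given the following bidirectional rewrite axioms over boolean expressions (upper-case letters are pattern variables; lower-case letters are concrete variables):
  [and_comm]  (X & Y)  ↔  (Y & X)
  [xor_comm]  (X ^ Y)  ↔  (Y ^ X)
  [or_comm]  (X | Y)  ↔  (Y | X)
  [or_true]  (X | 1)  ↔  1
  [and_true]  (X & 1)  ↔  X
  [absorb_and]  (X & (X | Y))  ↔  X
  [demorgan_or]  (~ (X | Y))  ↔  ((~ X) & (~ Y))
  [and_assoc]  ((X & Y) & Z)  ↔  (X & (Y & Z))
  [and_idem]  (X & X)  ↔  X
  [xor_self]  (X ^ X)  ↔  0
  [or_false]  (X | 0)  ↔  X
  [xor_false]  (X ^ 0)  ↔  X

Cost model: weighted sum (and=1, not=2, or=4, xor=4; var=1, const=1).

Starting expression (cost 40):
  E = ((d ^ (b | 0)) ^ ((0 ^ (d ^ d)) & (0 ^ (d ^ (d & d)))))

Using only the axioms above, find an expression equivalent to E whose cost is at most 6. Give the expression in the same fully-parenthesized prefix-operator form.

1. [and_idem →] (d & d)  →  d;  E = ((d ^ (b | 0)) ^ ((0 ^ (d ^ d)) & (0 ^ (d ^ d))))
2. [and_idem →] ((0 ^ (d ^ d)) & (0 ^ (d ^ d)))  →  (0 ^ (d ^ d));  E = ((d ^ (b | 0)) ^ (0 ^ (d ^ d)))
3. [xor_self →] (d ^ d)  →  0;  E = ((d ^ (b | 0)) ^ (0 ^ 0))
4. [xor_false →] (0 ^ 0)  →  0;  E = ((d ^ (b | 0)) ^ 0)
5. [or_false →] (b | 0)  →  b;  E = ((d ^ b) ^ 0)
6. [xor_false →] ((d ^ b) ^ 0)  →  (d ^ b);  cost 6 ≤ 6, done

(d ^ b)   [cost 6]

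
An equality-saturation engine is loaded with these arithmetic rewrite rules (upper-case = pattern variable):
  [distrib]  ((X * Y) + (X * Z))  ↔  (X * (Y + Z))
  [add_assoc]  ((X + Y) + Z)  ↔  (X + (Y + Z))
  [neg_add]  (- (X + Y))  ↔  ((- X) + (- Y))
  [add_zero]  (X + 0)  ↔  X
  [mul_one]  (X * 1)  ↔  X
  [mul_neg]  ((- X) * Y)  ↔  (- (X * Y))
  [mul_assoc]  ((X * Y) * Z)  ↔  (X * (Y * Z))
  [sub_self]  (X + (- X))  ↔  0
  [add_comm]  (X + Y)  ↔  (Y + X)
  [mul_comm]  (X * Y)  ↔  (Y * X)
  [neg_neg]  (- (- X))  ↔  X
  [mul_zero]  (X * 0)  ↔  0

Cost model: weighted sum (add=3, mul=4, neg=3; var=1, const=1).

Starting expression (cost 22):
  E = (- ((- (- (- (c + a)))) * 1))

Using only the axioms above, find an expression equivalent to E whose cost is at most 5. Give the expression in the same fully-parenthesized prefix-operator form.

1. [mul_one →] ((- (- (- (c + a)))) * 1)  →  (- (- (- (c + a))));  E = (- (- (- (- (c + a)))))
2. [neg_neg →] (- (- (- (- (c + a)))))  →  (- (- (c + a)))
3. [neg_neg →] (- (- (c + a)))  →  (c + a);  cost 5 ≤ 5, done

(c + a)   [cost 5]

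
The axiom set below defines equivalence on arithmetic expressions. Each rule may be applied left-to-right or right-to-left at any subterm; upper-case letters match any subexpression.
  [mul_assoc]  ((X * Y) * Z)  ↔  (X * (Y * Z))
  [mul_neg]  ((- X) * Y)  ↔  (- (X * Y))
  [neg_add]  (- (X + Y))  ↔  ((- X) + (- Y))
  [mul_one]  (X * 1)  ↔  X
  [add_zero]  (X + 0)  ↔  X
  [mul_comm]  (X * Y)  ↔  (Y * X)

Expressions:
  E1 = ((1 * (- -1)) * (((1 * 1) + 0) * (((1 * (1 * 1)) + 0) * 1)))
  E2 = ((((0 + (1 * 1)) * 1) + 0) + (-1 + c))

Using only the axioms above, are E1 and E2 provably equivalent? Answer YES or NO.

NO

The axioms are sound identities: if E1 ↔* E2 then E1 and E2 evaluate identically under any assignment.
Under c=0: E1 evaluates to 1, E2 to 0. Distinct ⇒ no rewrite sequence connects them.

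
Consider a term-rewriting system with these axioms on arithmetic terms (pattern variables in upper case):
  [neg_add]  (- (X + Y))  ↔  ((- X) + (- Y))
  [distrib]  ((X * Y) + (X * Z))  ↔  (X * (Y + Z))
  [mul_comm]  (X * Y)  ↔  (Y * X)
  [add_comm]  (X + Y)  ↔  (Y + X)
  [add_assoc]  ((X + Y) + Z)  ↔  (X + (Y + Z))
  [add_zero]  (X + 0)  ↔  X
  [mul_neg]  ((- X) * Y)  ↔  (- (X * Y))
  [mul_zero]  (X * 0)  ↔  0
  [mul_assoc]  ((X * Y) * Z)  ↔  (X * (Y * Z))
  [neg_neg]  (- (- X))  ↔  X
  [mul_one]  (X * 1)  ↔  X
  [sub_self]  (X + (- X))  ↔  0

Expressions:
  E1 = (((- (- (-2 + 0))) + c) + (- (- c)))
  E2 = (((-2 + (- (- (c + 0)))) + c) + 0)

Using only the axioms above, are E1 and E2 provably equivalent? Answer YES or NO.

1. [add_zero →] (-2 + 0)  →  -2;  E1 = (((- (- -2)) + c) + (- (- c)))
2. [neg_neg →] (- (- c))  →  c;  E1 = (((- (- -2)) + c) + c)
3. [neg_neg →] (- (- -2))  →  -2;  E1 = ((-2 + c) + c)
4. [neg_neg ←] c  →  (- (- c));  E1 = ((-2 + (- (- c))) + c)
5. [add_zero ←] c  →  (c + 0);  E1 = ((-2 + (- (- (c + 0)))) + c)
6. [add_zero ←] ((-2 + (- (- (c + 0)))) + c)  →  (((-2 + (- (- (c + 0)))) + c) + 0);  this is E2

YES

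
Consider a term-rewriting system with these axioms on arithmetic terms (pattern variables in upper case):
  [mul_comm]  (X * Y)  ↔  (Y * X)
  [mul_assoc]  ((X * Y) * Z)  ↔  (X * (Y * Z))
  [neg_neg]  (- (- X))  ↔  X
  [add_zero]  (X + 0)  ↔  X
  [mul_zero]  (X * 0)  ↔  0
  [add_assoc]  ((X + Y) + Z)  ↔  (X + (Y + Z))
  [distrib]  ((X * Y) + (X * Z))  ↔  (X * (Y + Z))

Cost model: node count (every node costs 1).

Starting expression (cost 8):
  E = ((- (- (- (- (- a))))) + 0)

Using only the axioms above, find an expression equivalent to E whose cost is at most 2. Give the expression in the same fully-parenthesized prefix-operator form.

(- a)   [cost 2]

1. [neg_neg →] (- (- (- (- (- a)))))  →  (- (- (- a)));  E = ((- (- (- a))) + 0)
2. [neg_neg →] (- (- (- a)))  →  (- a);  E = ((- a) + 0)
3. [add_zero →] ((- a) + 0)  →  (- a);  cost 2 ≤ 2, done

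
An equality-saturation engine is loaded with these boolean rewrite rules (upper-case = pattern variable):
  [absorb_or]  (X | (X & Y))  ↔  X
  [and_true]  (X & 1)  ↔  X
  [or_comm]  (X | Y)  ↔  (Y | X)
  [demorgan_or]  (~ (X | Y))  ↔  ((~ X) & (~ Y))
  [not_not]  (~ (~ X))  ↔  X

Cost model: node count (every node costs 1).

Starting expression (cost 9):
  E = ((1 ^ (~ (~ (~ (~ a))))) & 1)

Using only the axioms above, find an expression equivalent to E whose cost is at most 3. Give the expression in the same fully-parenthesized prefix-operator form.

(1 ^ a)   [cost 3]

(1) ((1 ^ (~ (~ (~ (~ a))))) & 1)  =[and_true →]=  (1 ^ (~ (~ (~ (~ a)))))
(2) (~ (~ (~ a)))  =[not_not →]=  (~ a)    ⊢ (1 ^ (~ (~ a)))
(3) (~ (~ a))  =[not_not →]=  a    ⊢ cost 3, within 3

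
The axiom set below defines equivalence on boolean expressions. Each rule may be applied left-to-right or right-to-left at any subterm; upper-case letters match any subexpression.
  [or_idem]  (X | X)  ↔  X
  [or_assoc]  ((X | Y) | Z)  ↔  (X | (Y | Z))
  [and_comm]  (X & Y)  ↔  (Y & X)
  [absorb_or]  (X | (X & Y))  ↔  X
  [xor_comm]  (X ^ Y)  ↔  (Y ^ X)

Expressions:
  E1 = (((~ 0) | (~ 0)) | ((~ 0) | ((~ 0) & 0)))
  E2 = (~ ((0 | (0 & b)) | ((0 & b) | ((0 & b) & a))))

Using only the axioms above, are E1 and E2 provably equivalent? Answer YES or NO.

YES

(1) ((~ 0) | ((~ 0) & 0))  =[absorb_or →]=  (~ 0)    ⊢ (((~ 0) | (~ 0)) | (~ 0))
(2) ((~ 0) | (~ 0))  =[or_idem →]=  (~ 0)    ⊢ ((~ 0) | (~ 0))
(3) ((~ 0) | (~ 0))  =[or_idem →]=  (~ 0)
(4) 0  =[absorb_or ←]=  (0 | (0 & b))    ⊢ (~ (0 | (0 & b)))
(5) 0  =[absorb_or ←]=  (0 | (0 & b))    ⊢ (~ ((0 | (0 & b)) | (0 & b)))
(6) (0 & b)  =[absorb_or ←]=  ((0 & b) | ((0 & b) & a))    ⊢ E2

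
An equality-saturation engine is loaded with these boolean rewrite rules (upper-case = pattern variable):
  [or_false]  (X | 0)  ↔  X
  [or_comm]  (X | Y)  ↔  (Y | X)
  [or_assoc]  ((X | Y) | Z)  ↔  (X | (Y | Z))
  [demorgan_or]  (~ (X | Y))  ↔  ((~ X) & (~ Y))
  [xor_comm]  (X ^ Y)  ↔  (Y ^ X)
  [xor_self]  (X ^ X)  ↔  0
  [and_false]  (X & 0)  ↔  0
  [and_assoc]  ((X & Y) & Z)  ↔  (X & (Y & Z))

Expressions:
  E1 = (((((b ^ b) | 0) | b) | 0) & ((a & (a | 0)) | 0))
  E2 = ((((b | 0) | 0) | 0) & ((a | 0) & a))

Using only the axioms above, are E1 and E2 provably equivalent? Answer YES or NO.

YES

(1) ((((b ^ b) | 0) | b) | 0)  =[or_false →]=  (((b ^ b) | 0) | b)    ⊢ ((((b ^ b) | 0) | b) & ((a & (a | 0)) | 0))
(2) (((b ^ b) | 0) | b)  =[or_comm →]=  (b | ((b ^ b) | 0))    ⊢ ((b | ((b ^ b) | 0)) & ((a & (a | 0)) | 0))
(3) (b ^ b)  =[xor_self →]=  0    ⊢ ((b | (0 | 0)) & ((a & (a | 0)) | 0))
(4) (a | 0)  =[or_false →]=  a    ⊢ ((b | (0 | 0)) & ((a & a) | 0))
(5) (0 | 0)  =[or_false →]=  0    ⊢ ((b | 0) & ((a & a) | 0))
(6) ((a & a) | 0)  =[or_false →]=  (a & a)    ⊢ ((b | 0) & (a & a))
(7) a  =[or_false ←]=  (a | 0)    ⊢ ((b | 0) & ((a | 0) & a))
(8) b  =[or_false ←]=  (b | 0)    ⊢ (((b | 0) | 0) & ((a | 0) & a))
(9) (b | 0)  =[or_false ←]=  ((b | 0) | 0)    ⊢ E2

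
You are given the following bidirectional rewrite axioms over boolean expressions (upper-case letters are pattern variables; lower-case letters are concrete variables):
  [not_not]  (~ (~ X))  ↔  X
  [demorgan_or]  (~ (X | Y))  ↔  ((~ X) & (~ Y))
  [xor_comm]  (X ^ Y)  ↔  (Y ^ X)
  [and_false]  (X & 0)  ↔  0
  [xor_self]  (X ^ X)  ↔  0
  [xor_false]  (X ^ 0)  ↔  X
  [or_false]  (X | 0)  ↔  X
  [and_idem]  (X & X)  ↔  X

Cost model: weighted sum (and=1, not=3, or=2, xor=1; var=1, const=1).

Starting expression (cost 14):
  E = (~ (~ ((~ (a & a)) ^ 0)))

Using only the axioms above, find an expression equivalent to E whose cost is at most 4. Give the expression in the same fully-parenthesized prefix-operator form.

(~ a)   [cost 4]

1. [and_idem →] (a & a)  →  a;  E = (~ (~ ((~ a) ^ 0)))
2. [xor_false →] ((~ a) ^ 0)  →  (~ a);  E = (~ (~ (~ a)))
3. [not_not →] (~ (~ (~ a)))  →  (~ a);  cost 4 ≤ 4, done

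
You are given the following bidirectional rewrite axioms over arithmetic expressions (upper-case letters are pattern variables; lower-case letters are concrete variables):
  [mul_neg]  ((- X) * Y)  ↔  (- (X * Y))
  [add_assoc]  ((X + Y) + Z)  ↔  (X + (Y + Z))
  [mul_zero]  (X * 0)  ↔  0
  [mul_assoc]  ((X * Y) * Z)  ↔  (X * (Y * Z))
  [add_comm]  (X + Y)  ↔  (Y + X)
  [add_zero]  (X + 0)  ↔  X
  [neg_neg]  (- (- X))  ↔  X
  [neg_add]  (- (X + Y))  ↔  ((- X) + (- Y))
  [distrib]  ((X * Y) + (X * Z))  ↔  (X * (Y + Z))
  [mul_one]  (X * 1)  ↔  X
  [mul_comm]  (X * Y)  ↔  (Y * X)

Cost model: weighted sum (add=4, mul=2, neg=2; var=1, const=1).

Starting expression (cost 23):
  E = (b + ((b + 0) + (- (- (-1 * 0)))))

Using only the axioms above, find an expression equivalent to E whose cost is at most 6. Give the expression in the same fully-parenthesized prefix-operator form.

step 1: mul_zero (→) rewrites (-1 * 0) into 0, now (b + ((b + 0) + (- (- 0))))
step 2: add_zero (→) rewrites (b + 0) into b, now (b + (b + (- (- 0))))
step 3: neg_neg (→) rewrites (- (- 0)) into 0, now (b + (b + 0))
step 4: add_zero (→) rewrites (b + 0) into b, reaching cost 6 (bound 6)

(b + b)   [cost 6]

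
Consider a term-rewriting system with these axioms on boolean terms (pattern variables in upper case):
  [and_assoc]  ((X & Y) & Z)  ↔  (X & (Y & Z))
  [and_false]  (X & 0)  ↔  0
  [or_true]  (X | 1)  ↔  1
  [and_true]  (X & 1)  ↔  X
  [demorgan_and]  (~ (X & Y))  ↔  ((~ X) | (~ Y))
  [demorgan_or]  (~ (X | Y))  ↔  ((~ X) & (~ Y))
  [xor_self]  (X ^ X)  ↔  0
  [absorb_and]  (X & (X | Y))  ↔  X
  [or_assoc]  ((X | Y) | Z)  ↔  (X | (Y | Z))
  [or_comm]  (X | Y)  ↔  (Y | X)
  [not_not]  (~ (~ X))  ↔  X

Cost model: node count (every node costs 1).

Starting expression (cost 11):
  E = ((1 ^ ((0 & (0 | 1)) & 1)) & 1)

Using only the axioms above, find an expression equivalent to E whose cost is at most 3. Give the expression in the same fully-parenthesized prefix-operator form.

(1) (0 & (0 | 1))  =[absorb_and →]=  0    ⊢ ((1 ^ (0 & 1)) & 1)
(2) ((1 ^ (0 & 1)) & 1)  =[and_true →]=  (1 ^ (0 & 1))
(3) (0 & 1)  =[and_true →]=  0    ⊢ cost 3, within 3

(1 ^ 0)   [cost 3]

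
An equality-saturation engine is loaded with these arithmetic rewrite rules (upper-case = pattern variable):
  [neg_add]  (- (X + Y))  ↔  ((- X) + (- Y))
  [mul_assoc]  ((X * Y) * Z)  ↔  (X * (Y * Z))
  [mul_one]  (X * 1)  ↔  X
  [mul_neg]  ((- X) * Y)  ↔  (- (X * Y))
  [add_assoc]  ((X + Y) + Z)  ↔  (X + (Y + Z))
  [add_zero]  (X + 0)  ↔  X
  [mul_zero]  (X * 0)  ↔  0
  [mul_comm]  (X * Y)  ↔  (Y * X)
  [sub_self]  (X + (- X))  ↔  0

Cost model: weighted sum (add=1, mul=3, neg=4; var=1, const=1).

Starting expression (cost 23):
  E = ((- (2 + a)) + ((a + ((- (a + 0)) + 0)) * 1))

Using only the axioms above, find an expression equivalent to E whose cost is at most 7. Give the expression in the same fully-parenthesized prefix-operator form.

(- (2 + a))   [cost 7]

1. [mul_one →] ((a + ((- (a + 0)) + 0)) * 1)  →  (a + ((- (a + 0)) + 0));  E = ((- (2 + a)) + (a + ((- (a + 0)) + 0)))
2. [add_zero →] ((- (a + 0)) + 0)  →  (- (a + 0));  E = ((- (2 + a)) + (a + (- (a + 0))))
3. [add_zero →] (a + 0)  →  a;  E = ((- (2 + a)) + (a + (- a)))
4. [sub_self →] (a + (- a))  →  0;  E = ((- (2 + a)) + 0)
5. [add_zero →] ((- (2 + a)) + 0)  →  (- (2 + a));  cost 7 ≤ 7, done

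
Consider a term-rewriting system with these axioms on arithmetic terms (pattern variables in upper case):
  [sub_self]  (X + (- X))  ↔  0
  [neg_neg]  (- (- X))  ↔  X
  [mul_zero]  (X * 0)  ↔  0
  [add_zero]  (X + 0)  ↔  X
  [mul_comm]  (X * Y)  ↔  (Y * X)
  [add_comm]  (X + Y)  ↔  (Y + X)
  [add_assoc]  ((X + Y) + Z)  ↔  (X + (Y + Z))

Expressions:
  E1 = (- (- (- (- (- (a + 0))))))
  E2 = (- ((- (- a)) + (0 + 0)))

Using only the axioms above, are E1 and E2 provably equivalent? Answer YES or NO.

YES

(1) (a + 0)  =[add_zero →]=  a    ⊢ (- (- (- (- (- a)))))
(2) (- (- a))  =[neg_neg →]=  a    ⊢ (- (- (- a)))
(3) (- (- a))  =[add_zero ←]=  ((- (- a)) + 0)    ⊢ (- ((- (- a)) + 0))
(4) 0  =[add_zero ←]=  (0 + 0)    ⊢ E2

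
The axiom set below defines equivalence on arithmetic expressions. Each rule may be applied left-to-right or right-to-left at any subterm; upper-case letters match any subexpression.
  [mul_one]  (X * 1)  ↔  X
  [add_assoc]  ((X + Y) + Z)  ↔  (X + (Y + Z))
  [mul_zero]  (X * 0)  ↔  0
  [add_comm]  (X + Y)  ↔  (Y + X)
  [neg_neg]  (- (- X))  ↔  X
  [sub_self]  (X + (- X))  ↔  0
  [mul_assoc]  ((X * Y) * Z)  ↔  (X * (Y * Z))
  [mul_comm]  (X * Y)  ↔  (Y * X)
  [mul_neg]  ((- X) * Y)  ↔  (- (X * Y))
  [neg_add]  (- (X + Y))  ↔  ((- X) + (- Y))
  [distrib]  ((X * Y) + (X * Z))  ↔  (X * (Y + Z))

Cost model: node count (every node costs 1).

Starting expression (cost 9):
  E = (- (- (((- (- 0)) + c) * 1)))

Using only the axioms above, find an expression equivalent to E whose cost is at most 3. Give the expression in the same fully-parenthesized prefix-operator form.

step 1: neg_neg (→) rewrites (- (- (((- (- 0)) + c) * 1))) into (((- (- 0)) + c) * 1)
step 2: neg_neg (→) rewrites (- (- 0)) into 0, now ((0 + c) * 1)
step 3: mul_one (→) rewrites ((0 + c) * 1) into (0 + c), reaching cost 3 (bound 3)

(0 + c)   [cost 3]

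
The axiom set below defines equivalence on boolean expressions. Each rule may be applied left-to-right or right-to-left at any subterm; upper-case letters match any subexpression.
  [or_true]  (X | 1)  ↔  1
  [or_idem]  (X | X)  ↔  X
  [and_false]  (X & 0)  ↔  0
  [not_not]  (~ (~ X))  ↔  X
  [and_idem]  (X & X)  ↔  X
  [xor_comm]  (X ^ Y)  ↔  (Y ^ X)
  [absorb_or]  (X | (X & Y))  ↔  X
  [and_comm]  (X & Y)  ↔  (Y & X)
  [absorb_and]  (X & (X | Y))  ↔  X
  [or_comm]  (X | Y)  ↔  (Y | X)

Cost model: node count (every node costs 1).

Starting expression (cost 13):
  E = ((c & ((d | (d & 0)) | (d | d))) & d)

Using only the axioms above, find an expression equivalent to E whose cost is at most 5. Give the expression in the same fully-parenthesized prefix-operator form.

((c & d) & d)   [cost 5]

step 1: absorb_or (→) rewrites (d | (d & 0)) into d, now ((c & (d | (d | d))) & d)
step 2: or_idem (→) rewrites (d | d) into d, now ((c & (d | d)) & d)
step 3: or_idem (→) rewrites (d | d) into d, reaching cost 5 (bound 5)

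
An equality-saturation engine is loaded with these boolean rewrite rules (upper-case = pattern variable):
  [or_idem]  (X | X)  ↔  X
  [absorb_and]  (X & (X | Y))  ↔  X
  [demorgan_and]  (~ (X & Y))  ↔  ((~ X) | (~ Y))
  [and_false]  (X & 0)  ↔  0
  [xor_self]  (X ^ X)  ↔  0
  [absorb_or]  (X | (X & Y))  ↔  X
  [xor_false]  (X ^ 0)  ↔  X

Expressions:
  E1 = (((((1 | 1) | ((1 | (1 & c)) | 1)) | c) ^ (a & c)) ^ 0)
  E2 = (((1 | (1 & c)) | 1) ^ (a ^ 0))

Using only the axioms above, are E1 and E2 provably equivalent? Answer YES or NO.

All listed rules preserve value, hence provable equivalence implies equal values everywhere; look for a separating assignment.
a=1, c=0 gives E1 ↦ 1, E2 ↦ 0; values differ ⇒ not provably equivalent.

NO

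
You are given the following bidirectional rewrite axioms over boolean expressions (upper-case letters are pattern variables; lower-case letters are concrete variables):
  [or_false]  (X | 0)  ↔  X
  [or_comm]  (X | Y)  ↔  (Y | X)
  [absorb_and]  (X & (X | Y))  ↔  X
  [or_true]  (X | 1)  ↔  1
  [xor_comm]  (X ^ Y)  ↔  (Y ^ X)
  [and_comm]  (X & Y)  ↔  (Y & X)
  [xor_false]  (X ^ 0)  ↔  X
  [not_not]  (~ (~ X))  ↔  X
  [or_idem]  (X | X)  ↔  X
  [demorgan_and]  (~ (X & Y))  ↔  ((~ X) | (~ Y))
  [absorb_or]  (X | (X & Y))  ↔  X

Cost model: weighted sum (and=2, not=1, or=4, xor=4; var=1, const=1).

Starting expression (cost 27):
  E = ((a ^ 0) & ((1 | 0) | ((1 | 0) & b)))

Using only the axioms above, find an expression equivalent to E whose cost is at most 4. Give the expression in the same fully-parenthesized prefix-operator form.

step 1: absorb_or (→) rewrites ((1 | 0) | ((1 | 0) & b)) into (1 | 0), now ((a ^ 0) & (1 | 0))
step 2: xor_false (→) rewrites (a ^ 0) into a, now (a & (1 | 0))
step 3: or_false (→) rewrites (1 | 0) into 1, reaching cost 4 (bound 4)

(a & 1)   [cost 4]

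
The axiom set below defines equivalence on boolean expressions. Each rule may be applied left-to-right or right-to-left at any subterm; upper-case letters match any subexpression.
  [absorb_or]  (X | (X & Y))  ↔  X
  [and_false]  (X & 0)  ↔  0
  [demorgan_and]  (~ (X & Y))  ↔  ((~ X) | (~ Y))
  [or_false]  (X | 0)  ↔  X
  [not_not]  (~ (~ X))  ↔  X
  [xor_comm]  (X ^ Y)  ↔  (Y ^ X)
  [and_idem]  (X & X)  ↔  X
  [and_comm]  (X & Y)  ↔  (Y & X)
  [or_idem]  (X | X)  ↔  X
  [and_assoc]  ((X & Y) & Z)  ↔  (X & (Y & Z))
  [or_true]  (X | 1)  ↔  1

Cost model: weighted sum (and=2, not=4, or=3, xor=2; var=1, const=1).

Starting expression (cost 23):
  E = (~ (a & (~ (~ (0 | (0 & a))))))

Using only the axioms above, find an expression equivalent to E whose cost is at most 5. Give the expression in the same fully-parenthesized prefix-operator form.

step 1: absorb_or (→) rewrites (0 | (0 & a)) into 0, now (~ (a & (~ (~ 0))))
step 2: not_not (→) rewrites (~ (~ 0)) into 0, now (~ (a & 0))
step 3: and_false (→) rewrites (a & 0) into 0, reaching cost 5 (bound 5)

(~ 0)   [cost 5]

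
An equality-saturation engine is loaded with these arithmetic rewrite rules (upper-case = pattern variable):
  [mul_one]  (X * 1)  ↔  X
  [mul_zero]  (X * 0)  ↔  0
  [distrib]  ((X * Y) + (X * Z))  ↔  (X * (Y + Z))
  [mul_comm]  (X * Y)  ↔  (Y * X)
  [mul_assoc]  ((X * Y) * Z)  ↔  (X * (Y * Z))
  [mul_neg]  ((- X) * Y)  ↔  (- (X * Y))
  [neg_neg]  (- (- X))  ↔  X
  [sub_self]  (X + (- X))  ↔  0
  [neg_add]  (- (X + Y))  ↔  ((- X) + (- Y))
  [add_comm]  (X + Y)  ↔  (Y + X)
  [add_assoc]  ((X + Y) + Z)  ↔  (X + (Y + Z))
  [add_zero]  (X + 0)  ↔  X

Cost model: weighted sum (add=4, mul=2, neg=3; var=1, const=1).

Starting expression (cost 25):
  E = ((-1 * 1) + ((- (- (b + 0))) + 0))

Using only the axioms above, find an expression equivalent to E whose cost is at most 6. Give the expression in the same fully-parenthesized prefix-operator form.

1. [neg_neg →] (- (- (b + 0)))  →  (b + 0);  E = ((-1 * 1) + ((b + 0) + 0))
2. [add_zero →] ((b + 0) + 0)  →  (b + 0);  E = ((-1 * 1) + (b + 0))
3. [add_zero →] (b + 0)  →  b;  E = ((-1 * 1) + b)
4. [mul_one →] (-1 * 1)  →  -1;  cost 6 ≤ 6, done

(-1 + b)   [cost 6]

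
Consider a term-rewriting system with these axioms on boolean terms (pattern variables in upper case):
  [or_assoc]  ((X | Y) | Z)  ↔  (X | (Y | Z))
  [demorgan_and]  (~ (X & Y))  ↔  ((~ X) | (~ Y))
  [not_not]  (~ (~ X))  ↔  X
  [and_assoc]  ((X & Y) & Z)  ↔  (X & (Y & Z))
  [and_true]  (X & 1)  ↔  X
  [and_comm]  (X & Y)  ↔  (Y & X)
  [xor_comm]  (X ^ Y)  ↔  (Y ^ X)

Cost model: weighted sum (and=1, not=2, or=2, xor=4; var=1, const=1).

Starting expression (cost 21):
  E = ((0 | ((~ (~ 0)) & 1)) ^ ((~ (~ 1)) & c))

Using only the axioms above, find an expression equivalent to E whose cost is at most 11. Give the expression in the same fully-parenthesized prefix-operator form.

(1) ((~ (~ 0)) & 1)  =[and_true →]=  (~ (~ 0))    ⊢ ((0 | (~ (~ 0))) ^ ((~ (~ 1)) & c))
(2) (~ (~ 0))  =[not_not →]=  0    ⊢ ((0 | 0) ^ ((~ (~ 1)) & c))
(3) (~ (~ 1))  =[not_not →]=  1    ⊢ cost 11, within 11

((0 | 0) ^ (1 & c))   [cost 11]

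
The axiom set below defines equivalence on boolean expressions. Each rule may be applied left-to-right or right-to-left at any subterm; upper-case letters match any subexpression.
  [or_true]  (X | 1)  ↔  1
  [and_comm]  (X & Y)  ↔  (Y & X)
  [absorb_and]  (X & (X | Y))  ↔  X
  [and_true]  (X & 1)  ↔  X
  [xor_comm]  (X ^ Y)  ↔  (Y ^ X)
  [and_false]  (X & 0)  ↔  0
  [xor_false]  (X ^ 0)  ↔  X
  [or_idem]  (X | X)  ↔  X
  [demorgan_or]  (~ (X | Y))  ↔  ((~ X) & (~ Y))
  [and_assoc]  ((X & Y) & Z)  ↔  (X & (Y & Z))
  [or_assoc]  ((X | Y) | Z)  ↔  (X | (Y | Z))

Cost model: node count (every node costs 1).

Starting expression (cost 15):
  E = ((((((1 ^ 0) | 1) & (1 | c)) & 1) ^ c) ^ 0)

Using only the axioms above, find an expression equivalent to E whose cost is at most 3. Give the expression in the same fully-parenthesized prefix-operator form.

(1 ^ c)   [cost 3]

step 1: xor_false (→) rewrites ((((((1 ^ 0) | 1) & (1 | c)) & 1) ^ c) ^ 0) into (((((1 ^ 0) | 1) & (1 | c)) & 1) ^ c)
step 2: xor_false (→) rewrites (1 ^ 0) into 1, now ((((1 | 1) & (1 | c)) & 1) ^ c)
step 3: or_idem (→) rewrites (1 | 1) into 1, now (((1 & (1 | c)) & 1) ^ c)
step 4: absorb_and (→) rewrites (1 & (1 | c)) into 1, now ((1 & 1) ^ c)
step 5: and_true (→) rewrites (1 & 1) into 1, reaching cost 3 (bound 3)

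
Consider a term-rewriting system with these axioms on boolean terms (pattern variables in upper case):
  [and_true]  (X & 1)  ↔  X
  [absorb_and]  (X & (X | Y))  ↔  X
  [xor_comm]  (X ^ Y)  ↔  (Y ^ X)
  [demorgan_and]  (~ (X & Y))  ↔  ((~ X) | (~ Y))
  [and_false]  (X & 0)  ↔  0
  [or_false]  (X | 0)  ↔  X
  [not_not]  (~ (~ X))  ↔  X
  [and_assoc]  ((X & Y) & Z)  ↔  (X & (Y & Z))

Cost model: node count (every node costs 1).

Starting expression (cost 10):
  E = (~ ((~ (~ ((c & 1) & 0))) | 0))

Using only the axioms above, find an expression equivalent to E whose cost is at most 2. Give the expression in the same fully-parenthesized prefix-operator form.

(1) ((~ (~ ((c & 1) & 0))) | 0)  =[or_false →]=  (~ (~ ((c & 1) & 0)))    ⊢ (~ (~ (~ ((c & 1) & 0))))
(2) (~ (~ (~ ((c & 1) & 0))))  =[not_not →]=  (~ ((c & 1) & 0))
(3) (c & 1)  =[and_true →]=  c    ⊢ (~ (c & 0))
(4) (c & 0)  =[and_false →]=  0    ⊢ cost 2, within 2

(~ 0)   [cost 2]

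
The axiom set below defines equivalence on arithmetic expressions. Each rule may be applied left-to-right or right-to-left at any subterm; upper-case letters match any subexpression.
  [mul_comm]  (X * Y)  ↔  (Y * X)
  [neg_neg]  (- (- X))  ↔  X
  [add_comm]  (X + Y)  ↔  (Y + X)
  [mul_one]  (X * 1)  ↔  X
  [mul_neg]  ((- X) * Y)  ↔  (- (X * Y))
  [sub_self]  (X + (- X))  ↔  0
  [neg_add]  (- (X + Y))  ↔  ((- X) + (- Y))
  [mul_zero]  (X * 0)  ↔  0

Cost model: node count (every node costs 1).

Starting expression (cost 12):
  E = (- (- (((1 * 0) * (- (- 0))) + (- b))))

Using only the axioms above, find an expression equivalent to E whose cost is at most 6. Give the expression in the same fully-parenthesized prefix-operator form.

((0 * 0) + (- b))   [cost 6]

step 1: mul_zero (→) rewrites (1 * 0) into 0, now (- (- ((0 * (- (- 0))) + (- b))))
step 2: neg_neg (→) rewrites (- (- 0)) into 0, now (- (- ((0 * 0) + (- b))))
step 3: neg_neg (→) rewrites (- (- ((0 * 0) + (- b)))) into ((0 * 0) + (- b)), reaching cost 6 (bound 6)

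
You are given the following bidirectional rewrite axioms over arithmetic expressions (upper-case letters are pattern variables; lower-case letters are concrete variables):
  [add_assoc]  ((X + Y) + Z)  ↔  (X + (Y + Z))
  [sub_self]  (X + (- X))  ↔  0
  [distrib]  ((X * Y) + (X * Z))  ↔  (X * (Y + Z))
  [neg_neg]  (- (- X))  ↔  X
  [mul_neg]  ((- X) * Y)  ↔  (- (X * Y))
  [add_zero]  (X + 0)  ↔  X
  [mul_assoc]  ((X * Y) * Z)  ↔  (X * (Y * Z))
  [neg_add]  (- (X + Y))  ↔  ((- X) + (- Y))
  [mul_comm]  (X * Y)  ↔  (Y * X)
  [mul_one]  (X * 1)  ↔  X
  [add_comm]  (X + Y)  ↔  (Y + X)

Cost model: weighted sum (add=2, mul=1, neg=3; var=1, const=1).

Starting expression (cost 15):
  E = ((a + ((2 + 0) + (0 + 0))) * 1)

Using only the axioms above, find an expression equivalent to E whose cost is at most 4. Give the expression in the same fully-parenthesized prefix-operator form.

(a + 2)   [cost 4]

(1) ((a + ((2 + 0) + (0 + 0))) * 1)  =[mul_one →]=  (a + ((2 + 0) + (0 + 0)))
(2) (0 + 0)  =[add_zero →]=  0    ⊢ (a + ((2 + 0) + 0))
(3) (2 + 0)  =[add_zero →]=  2    ⊢ (a + (2 + 0))
(4) (2 + 0)  =[add_zero →]=  2    ⊢ cost 4, within 4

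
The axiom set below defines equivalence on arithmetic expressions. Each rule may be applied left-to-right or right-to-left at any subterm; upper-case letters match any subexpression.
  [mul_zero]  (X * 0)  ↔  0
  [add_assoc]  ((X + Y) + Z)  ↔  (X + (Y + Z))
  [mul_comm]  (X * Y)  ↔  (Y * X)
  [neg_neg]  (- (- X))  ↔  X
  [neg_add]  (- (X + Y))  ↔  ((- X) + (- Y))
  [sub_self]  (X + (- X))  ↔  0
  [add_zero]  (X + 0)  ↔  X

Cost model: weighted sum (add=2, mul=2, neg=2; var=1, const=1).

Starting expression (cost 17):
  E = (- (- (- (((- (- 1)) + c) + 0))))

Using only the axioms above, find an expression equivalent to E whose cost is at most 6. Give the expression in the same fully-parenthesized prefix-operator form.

(1) (((- (- 1)) + c) + 0)  =[add_zero →]=  ((- (- 1)) + c)    ⊢ (- (- (- ((- (- 1)) + c))))
(2) (- (- 1))  =[neg_neg →]=  1    ⊢ (- (- (- (1 + c))))
(3) (- (- (- (1 + c))))  =[neg_neg →]=  (- (1 + c))    ⊢ cost 6, within 6

(- (1 + c))   [cost 6]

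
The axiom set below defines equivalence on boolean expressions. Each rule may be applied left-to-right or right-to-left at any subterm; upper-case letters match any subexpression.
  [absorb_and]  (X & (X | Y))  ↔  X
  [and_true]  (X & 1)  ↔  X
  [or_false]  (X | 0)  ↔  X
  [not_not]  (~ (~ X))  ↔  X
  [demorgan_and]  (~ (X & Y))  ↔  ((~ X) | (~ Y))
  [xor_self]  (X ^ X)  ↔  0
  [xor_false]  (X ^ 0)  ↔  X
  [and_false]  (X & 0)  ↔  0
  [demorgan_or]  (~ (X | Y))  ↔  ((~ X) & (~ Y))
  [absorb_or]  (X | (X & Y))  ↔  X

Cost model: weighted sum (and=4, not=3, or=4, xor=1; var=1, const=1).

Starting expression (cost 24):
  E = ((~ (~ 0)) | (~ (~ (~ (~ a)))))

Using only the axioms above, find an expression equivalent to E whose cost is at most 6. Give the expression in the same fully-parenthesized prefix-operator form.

(0 | a)   [cost 6]

step 1: not_not (→) rewrites (~ (~ (~ a))) into (~ a), now ((~ (~ 0)) | (~ (~ a)))
step 2: not_not (→) rewrites (~ (~ a)) into a, now ((~ (~ 0)) | a)
step 3: not_not (→) rewrites (~ (~ 0)) into 0, reaching cost 6 (bound 6)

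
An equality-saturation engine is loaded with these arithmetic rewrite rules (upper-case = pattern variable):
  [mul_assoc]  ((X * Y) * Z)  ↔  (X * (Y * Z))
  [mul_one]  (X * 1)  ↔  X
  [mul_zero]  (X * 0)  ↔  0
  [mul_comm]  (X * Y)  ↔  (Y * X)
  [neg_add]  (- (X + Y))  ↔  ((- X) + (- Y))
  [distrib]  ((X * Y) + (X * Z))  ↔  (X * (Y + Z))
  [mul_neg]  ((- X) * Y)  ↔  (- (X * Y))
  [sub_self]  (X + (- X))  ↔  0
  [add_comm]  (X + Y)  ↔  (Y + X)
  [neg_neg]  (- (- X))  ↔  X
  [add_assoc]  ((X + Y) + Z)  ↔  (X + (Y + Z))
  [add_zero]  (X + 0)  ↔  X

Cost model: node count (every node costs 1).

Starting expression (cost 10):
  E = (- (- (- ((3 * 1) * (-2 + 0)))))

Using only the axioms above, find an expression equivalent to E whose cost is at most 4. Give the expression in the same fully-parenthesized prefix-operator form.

(- (3 * -2))   [cost 4]

(1) (- (- ((3 * 1) * (-2 + 0))))  =[neg_neg →]=  ((3 * 1) * (-2 + 0))    ⊢ (- ((3 * 1) * (-2 + 0)))
(2) (-2 + 0)  =[add_zero →]=  -2    ⊢ (- ((3 * 1) * -2))
(3) (3 * 1)  =[mul_one →]=  3    ⊢ cost 4, within 4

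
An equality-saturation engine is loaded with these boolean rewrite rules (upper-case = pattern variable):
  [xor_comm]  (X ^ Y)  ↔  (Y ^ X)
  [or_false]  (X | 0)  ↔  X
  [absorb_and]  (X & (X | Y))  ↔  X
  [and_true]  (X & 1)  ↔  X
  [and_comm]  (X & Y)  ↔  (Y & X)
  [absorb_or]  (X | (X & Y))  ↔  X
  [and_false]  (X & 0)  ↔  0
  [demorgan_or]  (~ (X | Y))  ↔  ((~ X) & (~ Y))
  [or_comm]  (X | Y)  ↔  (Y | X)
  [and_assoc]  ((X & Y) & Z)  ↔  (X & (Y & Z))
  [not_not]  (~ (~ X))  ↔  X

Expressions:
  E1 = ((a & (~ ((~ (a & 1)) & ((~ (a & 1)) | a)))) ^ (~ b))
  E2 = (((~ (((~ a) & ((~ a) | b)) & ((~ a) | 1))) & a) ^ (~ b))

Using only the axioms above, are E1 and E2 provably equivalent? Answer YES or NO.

(1) ((~ (a & 1)) & ((~ (a & 1)) | a))  =[absorb_and →]=  (~ (a & 1))    ⊢ ((a & (~ (~ (a & 1)))) ^ (~ b))
(2) (a & 1)  =[and_true →]=  a    ⊢ ((a & (~ (~ a))) ^ (~ b))
(3) (~ (~ a))  =[not_not →]=  a    ⊢ ((a & a) ^ (~ b))
(4) a  =[not_not ←]=  (~ (~ a))    ⊢ (((~ (~ a)) & a) ^ (~ b))
(5) (~ a)  =[absorb_and ←]=  ((~ a) & ((~ a) | 1))    ⊢ (((~ ((~ a) & ((~ a) | 1))) & a) ^ (~ b))
(6) (~ a)  =[absorb_and ←]=  ((~ a) & ((~ a) | b))    ⊢ E2

YES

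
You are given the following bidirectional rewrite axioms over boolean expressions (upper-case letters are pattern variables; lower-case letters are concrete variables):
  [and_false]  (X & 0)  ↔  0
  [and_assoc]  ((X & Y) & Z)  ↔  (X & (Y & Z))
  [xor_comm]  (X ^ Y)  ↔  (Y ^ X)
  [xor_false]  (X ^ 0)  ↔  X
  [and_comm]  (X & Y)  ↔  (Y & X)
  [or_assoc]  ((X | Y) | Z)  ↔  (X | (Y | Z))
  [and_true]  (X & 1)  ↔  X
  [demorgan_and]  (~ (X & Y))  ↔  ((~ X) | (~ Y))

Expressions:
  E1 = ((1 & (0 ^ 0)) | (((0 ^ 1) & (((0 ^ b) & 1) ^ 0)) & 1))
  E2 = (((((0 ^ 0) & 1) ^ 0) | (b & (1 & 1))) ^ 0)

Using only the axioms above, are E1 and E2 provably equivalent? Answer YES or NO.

(1) (((0 ^ 1) & (((0 ^ b) & 1) ^ 0)) & 1)  =[and_true →]=  ((0 ^ 1) & (((0 ^ b) & 1) ^ 0))    ⊢ ((1 & (0 ^ 0)) | ((0 ^ 1) & (((0 ^ b) & 1) ^ 0)))
(2) (0 ^ 0)  =[xor_false →]=  0    ⊢ ((1 & 0) | ((0 ^ 1) & (((0 ^ b) & 1) ^ 0)))
(3) (1 & 0)  =[and_comm →]=  (0 & 1)    ⊢ ((0 & 1) | ((0 ^ 1) & (((0 ^ b) & 1) ^ 0)))
(4) ((0 ^ b) & 1)  =[and_comm →]=  (1 & (0 ^ b))    ⊢ ((0 & 1) | ((0 ^ 1) & ((1 & (0 ^ b)) ^ 0)))
(5) (0 & 1)  =[and_comm →]=  (1 & 0)    ⊢ ((1 & 0) | ((0 ^ 1) & ((1 & (0 ^ b)) ^ 0)))
(6) (0 ^ b)  =[xor_comm →]=  (b ^ 0)    ⊢ ((1 & 0) | ((0 ^ 1) & ((1 & (b ^ 0)) ^ 0)))
(7) ((1 & (b ^ 0)) ^ 0)  =[xor_false →]=  (1 & (b ^ 0))    ⊢ ((1 & 0) | ((0 ^ 1) & (1 & (b ^ 0))))
(8) (1 & 0)  =[and_comm →]=  (0 & 1)    ⊢ ((0 & 1) | ((0 ^ 1) & (1 & (b ^ 0))))
(9) (0 ^ 1)  =[xor_comm →]=  (1 ^ 0)    ⊢ ((0 & 1) | ((1 ^ 0) & (1 & (b ^ 0))))
(10) (0 & 1)  =[and_true →]=  0    ⊢ (0 | ((1 ^ 0) & (1 & (b ^ 0))))
(11) (b ^ 0)  =[xor_false →]=  b    ⊢ (0 | ((1 ^ 0) & (1 & b)))
(12) (1 ^ 0)  =[xor_false →]=  1    ⊢ (0 | (1 & (1 & b)))
(13) (1 & (1 & b))  =[and_comm →]=  ((1 & b) & 1)    ⊢ (0 | ((1 & b) & 1))
(14) ((1 & b) & 1)  =[and_true →]=  (1 & b)    ⊢ (0 | (1 & b))
(15) 0  =[xor_false ←]=  (0 ^ 0)    ⊢ ((0 ^ 0) | (1 & b))
(16) (0 ^ 0)  =[xor_false ←]=  ((0 ^ 0) ^ 0)    ⊢ (((0 ^ 0) ^ 0) | (1 & b))
(17) (1 & b)  =[and_comm →]=  (b & 1)    ⊢ (((0 ^ 0) ^ 0) | (b & 1))
(18) (0 ^ 0)  =[and_true ←]=  ((0 ^ 0) & 1)    ⊢ ((((0 ^ 0) & 1) ^ 0) | (b & 1))
(19) 1  =[and_true ←]=  (1 & 1)    ⊢ ((((0 ^ 0) & 1) ^ 0) | (b & (1 & 1)))
(20) ((((0 ^ 0) & 1) ^ 0) | (b & (1 & 1)))  =[xor_false ←]=  (((((0 ^ 0) & 1) ^ 0) | (b & (1 & 1))) ^ 0)    ⊢ E2

YES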